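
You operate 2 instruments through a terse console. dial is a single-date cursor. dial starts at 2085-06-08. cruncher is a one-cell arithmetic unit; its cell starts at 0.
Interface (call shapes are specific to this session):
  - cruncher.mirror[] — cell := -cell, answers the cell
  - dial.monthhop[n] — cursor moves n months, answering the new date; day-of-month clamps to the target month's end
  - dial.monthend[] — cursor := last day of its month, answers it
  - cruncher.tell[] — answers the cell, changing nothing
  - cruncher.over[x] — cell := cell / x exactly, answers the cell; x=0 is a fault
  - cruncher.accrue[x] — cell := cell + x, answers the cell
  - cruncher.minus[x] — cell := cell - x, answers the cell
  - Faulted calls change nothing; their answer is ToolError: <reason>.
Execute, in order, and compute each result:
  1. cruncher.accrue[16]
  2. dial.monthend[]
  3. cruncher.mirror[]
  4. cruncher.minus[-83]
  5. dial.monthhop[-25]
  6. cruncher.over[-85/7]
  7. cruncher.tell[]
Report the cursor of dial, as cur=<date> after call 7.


> cruncher.accrue x→16
:: 16
> dial.monthend
:: 2085-06-30
> cruncher.mirror
:: -16
> cruncher.minus x→-83
:: 67
> dial.monthhop n→-25
:: 2083-05-30
> cruncher.over x→-85/7
:: -469/85
> cruncher.tell
:: -469/85

Answer: cur=2083-05-30


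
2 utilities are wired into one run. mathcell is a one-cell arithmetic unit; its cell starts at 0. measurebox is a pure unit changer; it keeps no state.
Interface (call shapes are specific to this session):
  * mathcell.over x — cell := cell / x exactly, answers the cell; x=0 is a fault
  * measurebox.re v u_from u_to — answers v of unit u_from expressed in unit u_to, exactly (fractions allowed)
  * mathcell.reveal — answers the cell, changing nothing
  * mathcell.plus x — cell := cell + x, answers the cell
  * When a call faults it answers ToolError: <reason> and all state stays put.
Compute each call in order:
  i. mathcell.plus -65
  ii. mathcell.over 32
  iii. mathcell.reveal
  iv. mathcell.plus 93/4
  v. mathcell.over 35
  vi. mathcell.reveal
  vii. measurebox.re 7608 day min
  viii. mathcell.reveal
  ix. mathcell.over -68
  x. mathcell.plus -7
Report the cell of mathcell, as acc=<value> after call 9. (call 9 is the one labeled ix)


Answer: acc=-97/10880

Derivation:
% mathcell.plus -65
:: -65
% mathcell.over 32
:: -65/32
% mathcell.reveal
:: -65/32
% mathcell.plus 93/4
:: 679/32
% mathcell.over 35
:: 97/160
% mathcell.reveal
:: 97/160
% measurebox.re 7608 day min
:: 10955520
% mathcell.reveal
:: 97/160
% mathcell.over -68
:: -97/10880
% mathcell.plus -7
:: -76257/10880


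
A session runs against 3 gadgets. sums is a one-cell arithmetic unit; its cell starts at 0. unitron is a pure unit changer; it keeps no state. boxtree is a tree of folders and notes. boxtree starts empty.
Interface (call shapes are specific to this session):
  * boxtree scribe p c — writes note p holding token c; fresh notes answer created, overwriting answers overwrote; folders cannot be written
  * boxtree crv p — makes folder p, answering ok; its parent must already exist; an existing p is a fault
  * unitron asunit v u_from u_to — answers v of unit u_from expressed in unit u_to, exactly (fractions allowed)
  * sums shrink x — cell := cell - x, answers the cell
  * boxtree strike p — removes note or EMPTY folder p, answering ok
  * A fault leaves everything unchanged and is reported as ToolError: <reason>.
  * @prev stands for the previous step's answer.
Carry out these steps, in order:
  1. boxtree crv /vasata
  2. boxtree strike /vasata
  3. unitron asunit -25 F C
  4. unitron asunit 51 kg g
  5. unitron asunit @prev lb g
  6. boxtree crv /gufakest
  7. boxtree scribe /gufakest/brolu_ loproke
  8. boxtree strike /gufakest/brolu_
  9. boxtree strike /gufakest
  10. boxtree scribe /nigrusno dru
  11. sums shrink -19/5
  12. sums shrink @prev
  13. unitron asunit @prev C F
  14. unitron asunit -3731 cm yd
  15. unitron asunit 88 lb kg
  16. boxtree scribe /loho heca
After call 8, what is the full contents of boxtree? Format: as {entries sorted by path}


Answer: {gufakest/}

Derivation:
Next I call boxtree crv on p='/vasata', and see ok.
Using boxtree strike on p='/vasata', → ok.
I invoke unitron asunit on v='-25', u_from='F', u_to='C': -95/3.
Now I run unitron asunit on v='51', u_from='kg', u_to='g', and observe 51000.
Invoking unitron asunit on v='@prev', u_from='lb', u_to='g', giving 2313321087/100.
I invoke boxtree crv on p='/gufakest': ok.
I call boxtree scribe on p='/gufakest/brolu_', c='loproke', yielding created.
Invoking boxtree strike on p='/gufakest/brolu_', yielding ok.
Invoking boxtree strike on p='/gufakest': ok.
Invoking boxtree scribe on p='/nigrusno', c='dru': created.
Then sums shrink on x='-19/5', → 19/5.
Invoking sums shrink on x='@prev', yielding 0.
Invoking unitron asunit on v='@prev', u_from='C', u_to='F', — result: 32.
I call unitron asunit on v='-3731', u_from='cm', u_to='yd': -93275/2286.
I try unitron asunit on v='88', u_from='lb', u_to='kg', and observe 498951607/12500000.
Now I run boxtree scribe on p='/loho', c='heca', and get created.


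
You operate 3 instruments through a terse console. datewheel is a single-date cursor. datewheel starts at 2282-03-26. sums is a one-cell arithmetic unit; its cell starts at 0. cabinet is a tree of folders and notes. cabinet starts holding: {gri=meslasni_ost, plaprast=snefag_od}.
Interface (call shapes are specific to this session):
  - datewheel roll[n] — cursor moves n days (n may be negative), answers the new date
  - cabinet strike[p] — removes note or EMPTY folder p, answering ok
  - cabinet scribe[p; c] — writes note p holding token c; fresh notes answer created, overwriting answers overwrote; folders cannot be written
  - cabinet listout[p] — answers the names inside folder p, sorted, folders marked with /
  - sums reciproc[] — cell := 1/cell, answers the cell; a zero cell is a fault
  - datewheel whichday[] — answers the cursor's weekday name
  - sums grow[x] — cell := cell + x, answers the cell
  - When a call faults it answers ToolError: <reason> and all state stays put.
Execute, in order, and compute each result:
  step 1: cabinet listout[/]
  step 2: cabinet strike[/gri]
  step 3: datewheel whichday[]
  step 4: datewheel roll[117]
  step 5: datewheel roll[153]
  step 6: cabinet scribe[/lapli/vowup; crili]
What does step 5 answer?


==> cabinet listout(p=/)
<== [gri, plaprast]
==> cabinet strike(p=/gri)
<== ok
==> datewheel whichday()
<== Sunday
==> datewheel roll(n=117)
<== 2282-07-21
==> datewheel roll(n=153)
<== 2282-12-21
==> cabinet scribe(p=/lapli/vowup, c=crili)
<== ToolError: no parent

Answer: 2282-12-21


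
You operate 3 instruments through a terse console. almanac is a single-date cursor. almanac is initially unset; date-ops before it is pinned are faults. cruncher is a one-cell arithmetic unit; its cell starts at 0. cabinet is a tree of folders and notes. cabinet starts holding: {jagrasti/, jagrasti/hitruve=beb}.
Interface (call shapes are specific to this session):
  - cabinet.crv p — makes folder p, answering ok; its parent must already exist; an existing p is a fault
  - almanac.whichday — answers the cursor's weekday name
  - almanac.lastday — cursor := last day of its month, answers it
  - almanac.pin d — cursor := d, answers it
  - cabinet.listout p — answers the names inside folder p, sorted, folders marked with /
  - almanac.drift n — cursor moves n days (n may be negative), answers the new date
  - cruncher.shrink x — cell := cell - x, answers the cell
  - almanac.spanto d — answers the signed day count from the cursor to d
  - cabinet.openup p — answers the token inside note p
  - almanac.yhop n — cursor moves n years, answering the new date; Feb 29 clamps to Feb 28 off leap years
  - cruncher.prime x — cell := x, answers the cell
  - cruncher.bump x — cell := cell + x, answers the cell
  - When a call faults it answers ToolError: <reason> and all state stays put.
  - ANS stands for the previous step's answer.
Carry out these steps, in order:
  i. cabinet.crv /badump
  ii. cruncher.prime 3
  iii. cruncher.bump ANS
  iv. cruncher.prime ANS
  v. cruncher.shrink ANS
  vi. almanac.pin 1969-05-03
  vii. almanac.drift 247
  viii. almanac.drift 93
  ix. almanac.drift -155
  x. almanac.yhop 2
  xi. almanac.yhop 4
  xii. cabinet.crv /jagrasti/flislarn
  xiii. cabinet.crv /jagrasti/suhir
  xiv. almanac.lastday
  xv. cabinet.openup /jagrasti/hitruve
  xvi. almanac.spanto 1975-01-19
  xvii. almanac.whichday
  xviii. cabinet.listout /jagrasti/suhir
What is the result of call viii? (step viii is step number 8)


==> crv(p: /badump)
<== ok
==> prime(x: 3)
<== 3
==> bump(x: ANS)
<== 6
==> prime(x: ANS)
<== 6
==> shrink(x: ANS)
<== 0
==> pin(d: 1969-05-03)
<== 1969-05-03
==> drift(n: 247)
<== 1970-01-05
==> drift(n: 93)
<== 1970-04-08
==> drift(n: -155)
<== 1969-11-04
==> yhop(n: 2)
<== 1971-11-04
==> yhop(n: 4)
<== 1975-11-04
==> crv(p: /jagrasti/flislarn)
<== ok
==> crv(p: /jagrasti/suhir)
<== ok
==> lastday()
<== 1975-11-30
==> openup(p: /jagrasti/hitruve)
<== beb
==> spanto(d: 1975-01-19)
<== -315
==> whichday()
<== Sunday
==> listout(p: /jagrasti/suhir)
<== []

Answer: 1970-04-08


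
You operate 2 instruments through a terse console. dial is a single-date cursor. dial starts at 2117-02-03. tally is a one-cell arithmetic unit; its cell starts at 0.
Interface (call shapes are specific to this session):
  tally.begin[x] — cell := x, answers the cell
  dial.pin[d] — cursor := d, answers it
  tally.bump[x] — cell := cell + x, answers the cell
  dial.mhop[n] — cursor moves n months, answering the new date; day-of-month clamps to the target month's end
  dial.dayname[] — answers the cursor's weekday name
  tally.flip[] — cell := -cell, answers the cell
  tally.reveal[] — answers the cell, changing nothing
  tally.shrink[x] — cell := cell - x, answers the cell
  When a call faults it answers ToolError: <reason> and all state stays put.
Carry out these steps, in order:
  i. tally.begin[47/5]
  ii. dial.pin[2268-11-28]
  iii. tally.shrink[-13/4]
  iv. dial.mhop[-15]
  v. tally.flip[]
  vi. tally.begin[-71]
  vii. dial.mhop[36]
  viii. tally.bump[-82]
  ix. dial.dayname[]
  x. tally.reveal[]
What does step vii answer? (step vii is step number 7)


CALL tally.begin[47/5]
RET  47/5
CALL dial.pin[2268-11-28]
RET  2268-11-28
CALL tally.shrink[-13/4]
RET  253/20
CALL dial.mhop[-15]
RET  2267-08-28
CALL tally.flip[]
RET  -253/20
CALL tally.begin[-71]
RET  -71
CALL dial.mhop[36]
RET  2270-08-28
CALL tally.bump[-82]
RET  -153
CALL dial.dayname[]
RET  Sunday
CALL tally.reveal[]
RET  -153

Answer: 2270-08-28


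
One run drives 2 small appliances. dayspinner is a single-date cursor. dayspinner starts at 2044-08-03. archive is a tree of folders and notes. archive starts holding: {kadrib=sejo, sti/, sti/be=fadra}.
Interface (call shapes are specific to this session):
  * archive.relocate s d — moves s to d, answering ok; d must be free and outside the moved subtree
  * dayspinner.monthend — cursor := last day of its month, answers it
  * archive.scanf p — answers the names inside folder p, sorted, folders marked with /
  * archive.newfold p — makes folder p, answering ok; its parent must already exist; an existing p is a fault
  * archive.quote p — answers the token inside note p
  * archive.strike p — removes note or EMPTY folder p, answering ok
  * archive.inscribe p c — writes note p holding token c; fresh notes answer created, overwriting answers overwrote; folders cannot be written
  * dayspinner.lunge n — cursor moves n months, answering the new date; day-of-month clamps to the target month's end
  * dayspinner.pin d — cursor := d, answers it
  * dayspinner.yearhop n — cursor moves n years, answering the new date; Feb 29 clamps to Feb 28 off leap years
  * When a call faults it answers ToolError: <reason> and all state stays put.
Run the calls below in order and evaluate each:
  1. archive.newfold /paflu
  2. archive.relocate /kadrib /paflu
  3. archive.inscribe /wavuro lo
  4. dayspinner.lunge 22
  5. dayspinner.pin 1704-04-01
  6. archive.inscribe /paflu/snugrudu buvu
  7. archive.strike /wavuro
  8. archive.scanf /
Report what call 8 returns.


Do: newfold[/paflu]
See: ok
Do: relocate[/kadrib; /paflu]
See: ToolError: exists
Do: inscribe[/wavuro; lo]
See: created
Do: lunge[22]
See: 2046-06-03
Do: pin[1704-04-01]
See: 1704-04-01
Do: inscribe[/paflu/snugrudu; buvu]
See: created
Do: strike[/wavuro]
See: ok
Do: scanf[/]
See: [kadrib, paflu/, sti/]

Answer: [kadrib, paflu/, sti/]


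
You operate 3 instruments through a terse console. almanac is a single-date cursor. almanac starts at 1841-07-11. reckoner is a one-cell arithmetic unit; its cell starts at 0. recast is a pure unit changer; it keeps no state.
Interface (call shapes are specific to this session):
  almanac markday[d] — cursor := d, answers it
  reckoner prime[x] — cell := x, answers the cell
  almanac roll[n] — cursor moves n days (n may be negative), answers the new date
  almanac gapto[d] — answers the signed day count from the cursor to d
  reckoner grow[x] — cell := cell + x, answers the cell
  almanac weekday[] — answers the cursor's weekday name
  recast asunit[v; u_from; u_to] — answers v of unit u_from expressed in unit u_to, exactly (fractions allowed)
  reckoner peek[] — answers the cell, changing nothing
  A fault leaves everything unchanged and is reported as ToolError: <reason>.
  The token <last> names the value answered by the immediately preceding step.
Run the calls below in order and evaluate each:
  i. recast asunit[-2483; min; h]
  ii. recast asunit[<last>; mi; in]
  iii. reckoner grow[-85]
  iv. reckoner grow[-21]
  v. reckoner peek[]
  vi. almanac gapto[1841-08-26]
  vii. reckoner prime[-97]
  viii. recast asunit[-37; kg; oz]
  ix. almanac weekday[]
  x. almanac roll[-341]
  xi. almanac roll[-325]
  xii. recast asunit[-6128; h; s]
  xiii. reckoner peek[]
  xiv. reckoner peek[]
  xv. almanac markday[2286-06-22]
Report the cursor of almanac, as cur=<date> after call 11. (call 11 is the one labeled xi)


Answer: cur=1839-09-14

Derivation:
Do: recast asunit[v: -2483; u_from: min; u_to: h]
See: -2483/60
Do: recast asunit[v: <last>; u_from: mi; u_to: in]
See: -2622048
Do: reckoner grow[x: -85]
See: -85
Do: reckoner grow[x: -21]
See: -106
Do: reckoner peek[]
See: -106
Do: almanac gapto[d: 1841-08-26]
See: 46
Do: reckoner prime[x: -97]
See: -97
Do: recast asunit[v: -37; u_from: kg; u_to: oz]
See: -59200000000/45359237
Do: almanac weekday[]
See: Sunday
Do: almanac roll[n: -341]
See: 1840-08-04
Do: almanac roll[n: -325]
See: 1839-09-14
Do: recast asunit[v: -6128; u_from: h; u_to: s]
See: -22060800
Do: reckoner peek[]
See: -97
Do: reckoner peek[]
See: -97
Do: almanac markday[d: 2286-06-22]
See: 2286-06-22


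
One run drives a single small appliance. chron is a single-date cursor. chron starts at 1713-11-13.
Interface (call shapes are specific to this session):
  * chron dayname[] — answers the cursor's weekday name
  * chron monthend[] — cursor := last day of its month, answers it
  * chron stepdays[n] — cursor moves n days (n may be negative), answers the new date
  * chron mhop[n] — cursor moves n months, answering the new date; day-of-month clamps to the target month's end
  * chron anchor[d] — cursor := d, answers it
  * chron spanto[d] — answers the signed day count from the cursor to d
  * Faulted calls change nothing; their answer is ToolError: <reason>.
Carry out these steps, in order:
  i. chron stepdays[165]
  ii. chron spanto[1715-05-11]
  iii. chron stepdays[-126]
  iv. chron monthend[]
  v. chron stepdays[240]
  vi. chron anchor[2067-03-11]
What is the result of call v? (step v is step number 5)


·→ chron stepdays(165)
·← 1714-04-27
·→ chron spanto(1715-05-11)
·← 379
·→ chron stepdays(-126)
·← 1713-12-22
·→ chron monthend()
·← 1713-12-31
·→ chron stepdays(240)
·← 1714-08-28
·→ chron anchor(2067-03-11)
·← 2067-03-11

Answer: 1714-08-28


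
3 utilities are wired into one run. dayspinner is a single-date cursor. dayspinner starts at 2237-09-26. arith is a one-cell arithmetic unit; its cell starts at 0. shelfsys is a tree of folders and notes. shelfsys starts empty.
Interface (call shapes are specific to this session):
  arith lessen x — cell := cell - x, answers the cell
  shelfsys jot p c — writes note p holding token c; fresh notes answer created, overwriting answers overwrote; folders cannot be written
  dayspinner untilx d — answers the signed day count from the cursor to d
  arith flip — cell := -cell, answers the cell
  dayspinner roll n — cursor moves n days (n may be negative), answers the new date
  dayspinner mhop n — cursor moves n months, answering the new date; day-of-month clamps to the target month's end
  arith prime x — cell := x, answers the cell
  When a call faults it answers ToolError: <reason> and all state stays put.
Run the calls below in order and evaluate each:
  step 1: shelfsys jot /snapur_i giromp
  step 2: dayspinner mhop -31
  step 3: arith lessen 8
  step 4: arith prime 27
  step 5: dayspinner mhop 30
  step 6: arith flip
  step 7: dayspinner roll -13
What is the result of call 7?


Then shelfsys jot passing p: /snapur_i, c: giromp, — result: created.
I invoke dayspinner mhop passing n: -31, giving 2235-02-26.
I call arith lessen passing x: 8: -8.
Then arith prime passing x: 27, yielding 27.
Next I call dayspinner mhop passing n: 30, — result: 2237-08-26.
Using arith flip, → -27.
Then dayspinner roll passing n: -13, — result: 2237-08-13.

Answer: 2237-08-13


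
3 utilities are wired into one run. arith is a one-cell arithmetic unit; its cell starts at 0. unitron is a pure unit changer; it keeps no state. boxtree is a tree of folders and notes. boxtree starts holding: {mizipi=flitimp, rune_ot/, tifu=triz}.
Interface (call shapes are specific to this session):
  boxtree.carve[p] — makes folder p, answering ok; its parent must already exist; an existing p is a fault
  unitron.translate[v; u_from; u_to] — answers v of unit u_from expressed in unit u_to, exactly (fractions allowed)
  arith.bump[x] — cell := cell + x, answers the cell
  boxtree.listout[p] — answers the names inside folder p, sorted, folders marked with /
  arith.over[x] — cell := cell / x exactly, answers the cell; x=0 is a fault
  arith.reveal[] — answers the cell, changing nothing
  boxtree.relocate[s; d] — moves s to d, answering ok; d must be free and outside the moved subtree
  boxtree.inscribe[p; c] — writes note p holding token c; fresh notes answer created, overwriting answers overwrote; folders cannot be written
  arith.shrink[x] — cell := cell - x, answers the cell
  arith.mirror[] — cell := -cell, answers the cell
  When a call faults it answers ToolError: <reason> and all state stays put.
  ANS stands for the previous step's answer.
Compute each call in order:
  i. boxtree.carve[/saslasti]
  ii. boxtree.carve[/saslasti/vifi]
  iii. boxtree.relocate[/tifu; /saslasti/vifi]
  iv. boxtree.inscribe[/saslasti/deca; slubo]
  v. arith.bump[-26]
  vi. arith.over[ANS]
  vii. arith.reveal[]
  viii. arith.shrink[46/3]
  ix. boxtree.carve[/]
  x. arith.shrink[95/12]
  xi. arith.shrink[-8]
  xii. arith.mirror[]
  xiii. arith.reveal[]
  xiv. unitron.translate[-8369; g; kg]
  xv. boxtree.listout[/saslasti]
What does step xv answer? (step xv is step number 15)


Then carve with /saslasti: ok.
Next I call carve with /saslasti/vifi, and see ok.
Using relocate with /tifu, /saslasti/vifi, giving ToolError: exists.
I run inscribe with /saslasti/deca, slubo, giving created.
Invoking bump with -26, — result: -26.
Then over with ANS: 1.
I try reveal: 1.
I use shrink with 46/3, and see -43/3.
I run carve with /, and see ToolError: exists.
Invoking shrink with 95/12: -89/4.
I try shrink with -8, → -57/4.
Now I run mirror, and observe 57/4.
I invoke reveal, → 57/4.
Then translate with -8369, g, kg, — result: -8369/1000.
I run listout with /saslasti, — result: [deca, vifi/].

Answer: [deca, vifi/]


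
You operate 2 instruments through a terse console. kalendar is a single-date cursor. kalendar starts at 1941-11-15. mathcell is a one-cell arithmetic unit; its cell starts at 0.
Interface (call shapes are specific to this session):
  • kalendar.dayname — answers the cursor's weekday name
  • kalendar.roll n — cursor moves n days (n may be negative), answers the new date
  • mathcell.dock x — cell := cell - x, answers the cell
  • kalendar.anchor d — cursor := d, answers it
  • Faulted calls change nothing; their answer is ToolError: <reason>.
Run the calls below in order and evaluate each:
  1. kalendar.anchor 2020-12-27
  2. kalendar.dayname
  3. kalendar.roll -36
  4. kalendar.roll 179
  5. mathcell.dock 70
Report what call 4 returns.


Answer: 2021-05-19

Derivation:
>> anchor(2020-12-27)
<< 2020-12-27
>> dayname()
<< Sunday
>> roll(-36)
<< 2020-11-21
>> roll(179)
<< 2021-05-19
>> dock(70)
<< -70


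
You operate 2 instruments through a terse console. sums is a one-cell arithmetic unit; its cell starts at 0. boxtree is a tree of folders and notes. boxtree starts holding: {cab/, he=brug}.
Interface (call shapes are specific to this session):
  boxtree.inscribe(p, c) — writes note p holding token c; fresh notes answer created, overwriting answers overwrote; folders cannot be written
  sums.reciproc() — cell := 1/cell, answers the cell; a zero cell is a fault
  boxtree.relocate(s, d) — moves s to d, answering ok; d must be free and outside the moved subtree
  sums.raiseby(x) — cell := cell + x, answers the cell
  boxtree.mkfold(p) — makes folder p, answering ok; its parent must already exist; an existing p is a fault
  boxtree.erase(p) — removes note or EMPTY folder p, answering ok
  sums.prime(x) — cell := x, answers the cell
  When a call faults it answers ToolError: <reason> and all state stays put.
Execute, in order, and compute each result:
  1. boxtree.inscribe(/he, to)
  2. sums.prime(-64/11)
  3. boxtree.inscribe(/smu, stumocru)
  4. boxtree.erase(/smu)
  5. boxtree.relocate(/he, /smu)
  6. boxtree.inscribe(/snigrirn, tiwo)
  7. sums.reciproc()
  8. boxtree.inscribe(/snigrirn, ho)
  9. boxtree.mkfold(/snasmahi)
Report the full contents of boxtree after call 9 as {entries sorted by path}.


Then boxtree.inscribe on p=/he, c=to, → overwrote.
I run sums.prime on x=-64/11, — result: -64/11.
Next I call boxtree.inscribe on p=/smu, c=stumocru, which returns created.
Using boxtree.erase on p=/smu, and see ok.
I invoke boxtree.relocate on s=/he, d=/smu, — result: ok.
Using boxtree.inscribe on p=/snigrirn, c=tiwo, and see created.
I use sums.reciproc(), → -11/64.
Invoking boxtree.inscribe on p=/snigrirn, c=ho: overwrote.
Now I run boxtree.mkfold on p=/snasmahi, → ok.

Answer: {cab/, smu=to, snasmahi/, snigrirn=ho}


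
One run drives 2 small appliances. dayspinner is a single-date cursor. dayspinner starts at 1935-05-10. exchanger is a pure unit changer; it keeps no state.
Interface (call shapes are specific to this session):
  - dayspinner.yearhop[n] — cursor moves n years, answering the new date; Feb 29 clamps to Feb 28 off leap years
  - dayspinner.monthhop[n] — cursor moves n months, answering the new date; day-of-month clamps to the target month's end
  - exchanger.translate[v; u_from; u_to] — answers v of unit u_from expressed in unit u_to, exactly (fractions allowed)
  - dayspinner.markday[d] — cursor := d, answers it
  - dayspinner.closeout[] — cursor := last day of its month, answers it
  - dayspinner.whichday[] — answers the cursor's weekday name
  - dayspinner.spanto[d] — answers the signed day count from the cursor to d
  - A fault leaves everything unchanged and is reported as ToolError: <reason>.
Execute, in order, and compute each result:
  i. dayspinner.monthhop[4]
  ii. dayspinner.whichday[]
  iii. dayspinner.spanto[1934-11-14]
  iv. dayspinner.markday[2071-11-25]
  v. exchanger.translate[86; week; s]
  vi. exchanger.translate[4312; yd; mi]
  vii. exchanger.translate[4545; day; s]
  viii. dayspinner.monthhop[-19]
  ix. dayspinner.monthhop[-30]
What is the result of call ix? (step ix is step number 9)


;; 1. dayspinner.monthhop(n→4) == 1935-09-10
;; 2. dayspinner.whichday() == Tuesday
;; 3. dayspinner.spanto(d→1934-11-14) == -300
;; 4. dayspinner.markday(d→2071-11-25) == 2071-11-25
;; 5. exchanger.translate(v→86, u_from→week, u_to→s) == 52012800
;; 6. exchanger.translate(v→4312, u_from→yd, u_to→mi) == 49/20
;; 7. exchanger.translate(v→4545, u_from→day, u_to→s) == 392688000
;; 8. dayspinner.monthhop(n→-19) == 2070-04-25
;; 9. dayspinner.monthhop(n→-30) == 2067-10-25

Answer: 2067-10-25


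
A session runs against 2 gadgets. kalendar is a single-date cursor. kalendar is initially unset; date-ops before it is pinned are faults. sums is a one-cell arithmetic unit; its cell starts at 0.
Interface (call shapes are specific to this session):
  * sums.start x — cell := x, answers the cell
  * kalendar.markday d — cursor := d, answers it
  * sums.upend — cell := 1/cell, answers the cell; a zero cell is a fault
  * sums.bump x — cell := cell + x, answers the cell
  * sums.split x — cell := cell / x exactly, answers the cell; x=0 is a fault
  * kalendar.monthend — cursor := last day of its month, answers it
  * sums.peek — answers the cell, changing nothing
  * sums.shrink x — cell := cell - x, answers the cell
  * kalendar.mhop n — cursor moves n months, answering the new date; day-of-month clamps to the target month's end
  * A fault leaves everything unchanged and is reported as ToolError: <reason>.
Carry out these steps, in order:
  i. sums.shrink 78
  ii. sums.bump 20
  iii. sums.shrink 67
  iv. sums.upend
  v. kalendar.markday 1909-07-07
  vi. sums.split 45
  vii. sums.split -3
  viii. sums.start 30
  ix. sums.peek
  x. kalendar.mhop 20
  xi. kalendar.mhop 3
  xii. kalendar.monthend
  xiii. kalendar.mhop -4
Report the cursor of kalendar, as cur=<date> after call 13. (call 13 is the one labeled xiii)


# shrink(78) ~> -78
# bump(20) ~> -58
# shrink(67) ~> -125
# upend() ~> -1/125
# markday(1909-07-07) ~> 1909-07-07
# split(45) ~> -1/5625
# split(-3) ~> 1/16875
# start(30) ~> 30
# peek() ~> 30
# mhop(20) ~> 1911-03-07
# mhop(3) ~> 1911-06-07
# monthend() ~> 1911-06-30
# mhop(-4) ~> 1911-02-28

Answer: cur=1911-02-28


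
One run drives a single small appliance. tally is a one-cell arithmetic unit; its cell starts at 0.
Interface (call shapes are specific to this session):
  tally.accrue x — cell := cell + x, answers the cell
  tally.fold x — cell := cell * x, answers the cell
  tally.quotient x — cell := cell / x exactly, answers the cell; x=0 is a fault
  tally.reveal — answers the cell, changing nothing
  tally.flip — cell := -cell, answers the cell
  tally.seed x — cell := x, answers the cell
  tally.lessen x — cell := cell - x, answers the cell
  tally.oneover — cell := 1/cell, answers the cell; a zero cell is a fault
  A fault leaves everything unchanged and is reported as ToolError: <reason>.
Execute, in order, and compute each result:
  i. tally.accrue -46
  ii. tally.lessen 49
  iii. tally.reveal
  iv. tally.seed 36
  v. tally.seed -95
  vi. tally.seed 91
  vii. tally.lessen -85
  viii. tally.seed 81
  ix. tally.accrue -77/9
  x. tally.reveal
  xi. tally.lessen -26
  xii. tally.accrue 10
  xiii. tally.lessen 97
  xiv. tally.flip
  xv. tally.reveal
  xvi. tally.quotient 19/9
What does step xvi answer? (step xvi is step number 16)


Answer: -103/19

Derivation:
I run accrue with x=-46, — result: -46.
Then lessen with x=49, and observe -95.
Now I run reveal(): -95.
I run seed with x=36, — result: 36.
Then seed with x=-95, → -95.
I run seed with x=91, — result: 91.
Calling lessen with x=-85, and observe 176.
I try seed with x=81, and get 81.
I use accrue with x=-77/9, and get 652/9.
Next I call reveal, → 652/9.
Next I call lessen with x=-26, and observe 886/9.
I use accrue with x=10, and observe 976/9.
I call lessen with x=97: 103/9.
I invoke flip, which returns -103/9.
I run reveal, yielding -103/9.
Using quotient with x=19/9, giving -103/19.


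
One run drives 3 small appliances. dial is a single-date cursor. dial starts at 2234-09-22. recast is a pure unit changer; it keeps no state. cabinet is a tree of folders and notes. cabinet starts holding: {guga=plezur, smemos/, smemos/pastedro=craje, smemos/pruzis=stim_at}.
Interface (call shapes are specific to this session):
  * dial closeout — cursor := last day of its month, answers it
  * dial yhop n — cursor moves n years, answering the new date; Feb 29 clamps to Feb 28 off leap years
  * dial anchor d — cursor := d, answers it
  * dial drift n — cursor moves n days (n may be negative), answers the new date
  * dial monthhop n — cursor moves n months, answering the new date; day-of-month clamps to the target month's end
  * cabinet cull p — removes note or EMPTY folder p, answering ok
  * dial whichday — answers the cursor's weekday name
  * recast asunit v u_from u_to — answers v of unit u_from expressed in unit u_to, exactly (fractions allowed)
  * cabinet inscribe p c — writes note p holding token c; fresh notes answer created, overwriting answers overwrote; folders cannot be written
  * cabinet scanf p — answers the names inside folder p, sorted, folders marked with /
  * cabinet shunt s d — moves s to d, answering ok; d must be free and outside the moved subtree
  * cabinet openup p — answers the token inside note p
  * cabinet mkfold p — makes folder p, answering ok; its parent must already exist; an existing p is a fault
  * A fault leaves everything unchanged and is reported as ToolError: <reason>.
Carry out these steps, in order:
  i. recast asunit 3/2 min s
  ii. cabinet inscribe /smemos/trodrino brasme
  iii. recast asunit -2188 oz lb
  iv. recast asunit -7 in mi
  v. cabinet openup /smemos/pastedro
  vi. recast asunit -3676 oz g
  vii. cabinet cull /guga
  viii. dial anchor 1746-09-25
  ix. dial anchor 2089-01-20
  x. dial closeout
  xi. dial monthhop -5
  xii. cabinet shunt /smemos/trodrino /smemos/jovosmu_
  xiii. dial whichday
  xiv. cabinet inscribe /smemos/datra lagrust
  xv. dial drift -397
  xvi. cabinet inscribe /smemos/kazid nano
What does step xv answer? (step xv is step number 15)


$ recast asunit 3/2 min s
= 90
$ cabinet inscribe /smemos/trodrino brasme
= created
$ recast asunit -2188 oz lb
= -547/4
$ recast asunit -7 in mi
= -7/63360
$ cabinet openup /smemos/pastedro
= craje
$ recast asunit -3676 oz g
= -41685138803/400000
$ cabinet cull /guga
= ok
$ dial anchor 1746-09-25
= 1746-09-25
$ dial anchor 2089-01-20
= 2089-01-20
$ dial closeout
= 2089-01-31
$ dial monthhop -5
= 2088-08-31
$ cabinet shunt /smemos/trodrino /smemos/jovosmu_
= ok
$ dial whichday
= Tuesday
$ cabinet inscribe /smemos/datra lagrust
= created
$ dial drift -397
= 2087-07-31
$ cabinet inscribe /smemos/kazid nano
= created

Answer: 2087-07-31


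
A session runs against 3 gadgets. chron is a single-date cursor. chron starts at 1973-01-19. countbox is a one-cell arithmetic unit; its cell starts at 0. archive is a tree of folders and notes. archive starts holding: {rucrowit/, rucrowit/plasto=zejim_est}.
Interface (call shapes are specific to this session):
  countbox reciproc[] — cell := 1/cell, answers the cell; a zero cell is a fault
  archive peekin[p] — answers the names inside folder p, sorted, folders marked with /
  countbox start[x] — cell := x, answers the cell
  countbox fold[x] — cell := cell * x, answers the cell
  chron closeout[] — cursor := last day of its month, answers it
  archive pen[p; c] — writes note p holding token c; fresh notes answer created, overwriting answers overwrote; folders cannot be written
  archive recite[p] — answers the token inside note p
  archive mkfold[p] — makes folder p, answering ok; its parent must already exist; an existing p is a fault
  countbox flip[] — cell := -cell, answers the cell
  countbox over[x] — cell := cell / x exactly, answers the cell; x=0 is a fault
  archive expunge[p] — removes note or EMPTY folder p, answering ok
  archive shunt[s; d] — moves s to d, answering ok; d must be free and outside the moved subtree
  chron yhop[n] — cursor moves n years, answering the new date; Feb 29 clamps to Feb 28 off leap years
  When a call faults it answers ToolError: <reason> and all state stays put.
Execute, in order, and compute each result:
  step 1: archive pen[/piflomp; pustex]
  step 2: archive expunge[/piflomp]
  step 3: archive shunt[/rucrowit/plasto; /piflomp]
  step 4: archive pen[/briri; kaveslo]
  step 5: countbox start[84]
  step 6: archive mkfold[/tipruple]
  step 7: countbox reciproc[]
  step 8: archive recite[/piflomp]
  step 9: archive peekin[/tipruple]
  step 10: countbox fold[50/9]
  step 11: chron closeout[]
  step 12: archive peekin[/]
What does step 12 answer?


CALL archive pen[p=/piflomp; c=pustex]
RET  created
CALL archive expunge[p=/piflomp]
RET  ok
CALL archive shunt[s=/rucrowit/plasto; d=/piflomp]
RET  ok
CALL archive pen[p=/briri; c=kaveslo]
RET  created
CALL countbox start[x=84]
RET  84
CALL archive mkfold[p=/tipruple]
RET  ok
CALL countbox reciproc[]
RET  1/84
CALL archive recite[p=/piflomp]
RET  zejim_est
CALL archive peekin[p=/tipruple]
RET  []
CALL countbox fold[x=50/9]
RET  25/378
CALL chron closeout[]
RET  1973-01-31
CALL archive peekin[p=/]
RET  [briri, piflomp, rucrowit/, tipruple/]

Answer: [briri, piflomp, rucrowit/, tipruple/]


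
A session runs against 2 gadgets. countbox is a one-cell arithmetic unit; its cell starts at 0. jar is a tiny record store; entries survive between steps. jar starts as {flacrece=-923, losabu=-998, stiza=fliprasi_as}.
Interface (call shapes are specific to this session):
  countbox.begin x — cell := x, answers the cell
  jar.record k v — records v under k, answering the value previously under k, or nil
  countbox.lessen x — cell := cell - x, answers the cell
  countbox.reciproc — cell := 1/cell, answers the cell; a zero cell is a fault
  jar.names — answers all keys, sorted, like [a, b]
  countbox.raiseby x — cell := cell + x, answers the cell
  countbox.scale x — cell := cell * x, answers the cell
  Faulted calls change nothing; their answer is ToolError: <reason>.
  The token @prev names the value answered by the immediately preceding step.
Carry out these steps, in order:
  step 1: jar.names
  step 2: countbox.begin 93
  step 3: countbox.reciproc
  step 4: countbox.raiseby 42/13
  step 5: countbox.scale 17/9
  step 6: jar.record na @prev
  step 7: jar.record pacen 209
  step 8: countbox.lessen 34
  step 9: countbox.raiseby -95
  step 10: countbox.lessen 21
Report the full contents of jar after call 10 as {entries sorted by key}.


Answer: {flacrece=-923, losabu=-998, na=66623/10881, pacen=209, stiza=fliprasi_as}

Derivation:
I run jar.names(), and get [flacrece, losabu, stiza].
Invoking countbox.begin(93), → 93.
Calling countbox.reciproc, giving 1/93.
Calling countbox.raiseby(42/13), — result: 3919/1209.
I try countbox.scale(17/9), giving 66623/10881.
Next I call jar.record(na, @prev): nil.
Now I run jar.record(pacen, 209), yielding nil.
Calling countbox.lessen(34), → -303331/10881.
I try countbox.raiseby(-95), and see -1337026/10881.
Using countbox.lessen(21), — result: -1565527/10881.


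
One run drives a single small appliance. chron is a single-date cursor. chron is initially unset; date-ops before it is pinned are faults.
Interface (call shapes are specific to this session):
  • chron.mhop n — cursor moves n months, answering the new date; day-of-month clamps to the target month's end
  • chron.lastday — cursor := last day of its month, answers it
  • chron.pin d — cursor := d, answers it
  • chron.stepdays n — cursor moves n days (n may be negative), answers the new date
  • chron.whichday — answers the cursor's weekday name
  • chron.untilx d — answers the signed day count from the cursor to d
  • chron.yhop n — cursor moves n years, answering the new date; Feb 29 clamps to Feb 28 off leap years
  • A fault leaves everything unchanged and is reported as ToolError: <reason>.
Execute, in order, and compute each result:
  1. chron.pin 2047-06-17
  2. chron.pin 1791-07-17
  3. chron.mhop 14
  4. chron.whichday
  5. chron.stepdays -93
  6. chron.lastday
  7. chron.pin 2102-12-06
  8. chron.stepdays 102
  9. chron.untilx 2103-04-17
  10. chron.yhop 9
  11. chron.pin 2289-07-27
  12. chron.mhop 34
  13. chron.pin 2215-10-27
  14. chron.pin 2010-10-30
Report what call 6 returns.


Answer: 1792-06-30

Derivation:
Do: chron.pin[d→2047-06-17]
See: 2047-06-17
Do: chron.pin[d→1791-07-17]
See: 1791-07-17
Do: chron.mhop[n→14]
See: 1792-09-17
Do: chron.whichday[]
See: Monday
Do: chron.stepdays[n→-93]
See: 1792-06-16
Do: chron.lastday[]
See: 1792-06-30
Do: chron.pin[d→2102-12-06]
See: 2102-12-06
Do: chron.stepdays[n→102]
See: 2103-03-18
Do: chron.untilx[d→2103-04-17]
See: 30
Do: chron.yhop[n→9]
See: 2112-03-18
Do: chron.pin[d→2289-07-27]
See: 2289-07-27
Do: chron.mhop[n→34]
See: 2292-05-27
Do: chron.pin[d→2215-10-27]
See: 2215-10-27
Do: chron.pin[d→2010-10-30]
See: 2010-10-30


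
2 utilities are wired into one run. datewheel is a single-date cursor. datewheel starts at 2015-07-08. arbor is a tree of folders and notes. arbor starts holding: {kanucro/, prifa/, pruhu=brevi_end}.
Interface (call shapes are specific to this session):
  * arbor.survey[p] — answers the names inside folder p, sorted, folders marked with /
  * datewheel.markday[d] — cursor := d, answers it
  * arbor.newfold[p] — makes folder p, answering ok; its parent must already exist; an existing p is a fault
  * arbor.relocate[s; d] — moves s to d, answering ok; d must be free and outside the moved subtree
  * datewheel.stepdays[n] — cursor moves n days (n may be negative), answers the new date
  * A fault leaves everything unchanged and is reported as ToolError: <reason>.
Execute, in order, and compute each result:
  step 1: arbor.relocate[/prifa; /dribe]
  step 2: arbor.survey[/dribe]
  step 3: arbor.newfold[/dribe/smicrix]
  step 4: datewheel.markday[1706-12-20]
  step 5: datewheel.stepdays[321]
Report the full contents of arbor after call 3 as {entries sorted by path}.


Answer: {dribe/, dribe/smicrix/, kanucro/, pruhu=brevi_end}

Derivation:
# 1. relocate(s='/prifa', d='/dribe') : ok
# 2. survey(p='/dribe') : []
# 3. newfold(p='/dribe/smicrix') : ok
# 4. markday(d='1706-12-20') : 1706-12-20
# 5. stepdays(n='321') : 1707-11-06


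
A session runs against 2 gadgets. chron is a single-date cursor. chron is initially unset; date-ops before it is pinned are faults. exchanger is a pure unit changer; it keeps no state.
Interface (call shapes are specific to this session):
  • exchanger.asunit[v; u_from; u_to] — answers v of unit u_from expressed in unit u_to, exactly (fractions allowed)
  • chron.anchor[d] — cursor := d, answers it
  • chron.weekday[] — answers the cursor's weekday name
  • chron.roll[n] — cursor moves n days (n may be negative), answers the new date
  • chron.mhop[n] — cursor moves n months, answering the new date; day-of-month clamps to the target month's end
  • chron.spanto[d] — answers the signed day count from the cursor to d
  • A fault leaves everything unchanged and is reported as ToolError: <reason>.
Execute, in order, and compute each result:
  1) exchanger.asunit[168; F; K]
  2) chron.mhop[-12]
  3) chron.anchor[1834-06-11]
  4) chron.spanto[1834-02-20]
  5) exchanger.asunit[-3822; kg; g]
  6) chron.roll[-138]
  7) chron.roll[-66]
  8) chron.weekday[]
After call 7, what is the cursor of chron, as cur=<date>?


Answer: cur=1833-11-19

Derivation:
! 1. exchanger.asunit(v=168, u_from=F, u_to=K) => 62767/180
! 2. chron.mhop(n=-12) => ToolError: no date set
! 3. chron.anchor(d=1834-06-11) => 1834-06-11
! 4. chron.spanto(d=1834-02-20) => -111
! 5. exchanger.asunit(v=-3822, u_from=kg, u_to=g) => -3822000
! 6. chron.roll(n=-138) => 1834-01-24
! 7. chron.roll(n=-66) => 1833-11-19
! 8. chron.weekday() => Tuesday


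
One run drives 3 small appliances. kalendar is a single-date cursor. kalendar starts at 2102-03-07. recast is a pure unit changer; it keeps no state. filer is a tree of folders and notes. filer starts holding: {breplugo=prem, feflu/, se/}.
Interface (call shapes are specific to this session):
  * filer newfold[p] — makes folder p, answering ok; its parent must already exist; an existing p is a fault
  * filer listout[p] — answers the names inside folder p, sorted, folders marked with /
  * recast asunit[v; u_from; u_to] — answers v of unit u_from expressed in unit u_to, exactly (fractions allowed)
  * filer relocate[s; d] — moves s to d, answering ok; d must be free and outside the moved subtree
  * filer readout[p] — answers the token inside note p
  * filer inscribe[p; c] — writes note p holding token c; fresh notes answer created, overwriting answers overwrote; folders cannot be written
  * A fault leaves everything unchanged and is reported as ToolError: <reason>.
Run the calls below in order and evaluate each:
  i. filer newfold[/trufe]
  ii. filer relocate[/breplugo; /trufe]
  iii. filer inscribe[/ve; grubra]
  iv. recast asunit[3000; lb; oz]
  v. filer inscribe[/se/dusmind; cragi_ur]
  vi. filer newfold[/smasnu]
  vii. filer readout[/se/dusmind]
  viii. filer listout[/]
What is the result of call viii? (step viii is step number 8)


// 1. filer newfold(/trufe) ~> ok
// 2. filer relocate(/breplugo, /trufe) ~> ToolError: exists
// 3. filer inscribe(/ve, grubra) ~> created
// 4. recast asunit(3000, lb, oz) ~> 48000
// 5. filer inscribe(/se/dusmind, cragi_ur) ~> created
// 6. filer newfold(/smasnu) ~> ok
// 7. filer readout(/se/dusmind) ~> cragi_ur
// 8. filer listout(/) ~> [breplugo, feflu/, se/, smasnu/, trufe/, ve]

Answer: [breplugo, feflu/, se/, smasnu/, trufe/, ve]
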